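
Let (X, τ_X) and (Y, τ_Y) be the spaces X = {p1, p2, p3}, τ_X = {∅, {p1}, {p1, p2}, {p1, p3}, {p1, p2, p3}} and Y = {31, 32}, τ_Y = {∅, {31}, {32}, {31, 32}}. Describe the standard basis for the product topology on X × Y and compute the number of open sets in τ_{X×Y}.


Basis B = {∅ × ∅, {p1} × {31}, {p1} × {32}, {p1} × {31, 32}, {p1, p2} × {31}, {p1, p3} × {31}, {p1, p2} × {32}, {p1, p3} × {32}, {p1, p2, p3} × {31}, {p1, p2, p3} × {32}, {p1, p2} × {31, 32}, {p1, p3} × {31, 32}, {p1, p2, p3} × {31, 32}}; |τ_{X×Y}| = 25.

Enumerate products U × V with U ∈ τ_X, V ∈ τ_Y (deduplicated):
  ∅ × ∅ = {} (∅)
  {p1} × {31} = {(p1,31)}
  {p1} × {32} = {(p1,32)}
  {p1} × {31, 32} = {(p1,31), (p1,32)}
  {p1, p2} × {31} = {(p1,31), (p2,31)}
  {p1, p3} × {31} = {(p1,31), (p3,31)}
  {p1, p2} × {32} = {(p1,32), (p2,32)}
  {p1, p3} × {32} = {(p1,32), (p3,32)}
  {p1, p2, p3} × {31} = {(p1,31), (p2,31), (p3,31)}
  {p1, p2, p3} × {32} = {(p1,32), (p2,32), (p3,32)}
  {p1, p2} × {31, 32} = {(p1,31), (p1,32), (p2,31), (p2,32)}
  {p1, p3} × {31, 32} = {(p1,31), (p1,32), (p3,31), (p3,32)}
  {p1, p2, p3} × {31, 32} = {(p1,31), (p1,32), (p2,31), (p2,32), (p3,31), (p3,32)}
These 13 distinct sets form the basis B.
Close under arbitrary unions to get τ_{X×Y}; counting gives |τ_{X×Y}| = 25.


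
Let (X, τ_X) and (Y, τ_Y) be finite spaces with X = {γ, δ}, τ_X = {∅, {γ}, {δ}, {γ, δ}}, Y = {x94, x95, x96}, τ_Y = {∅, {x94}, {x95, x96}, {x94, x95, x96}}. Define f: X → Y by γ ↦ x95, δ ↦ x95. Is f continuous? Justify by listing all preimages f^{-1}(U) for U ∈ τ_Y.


f IS continuous.

Compute f^{-1}(U) for each U ∈ τ_Y:
  U = ∅: f^{-1}(U) = ∅ ∈ τ_X ✓.
  U = {x94}: f^{-1}(U) = ∅ ∈ τ_X ✓.
  U = {x95, x96}: f^{-1}(U) = {γ, δ} ∈ τ_X ✓.
  U = {x94, x95, x96}: f^{-1}(U) = {γ, δ} ∈ τ_X ✓.
Every preimage lies in τ_X, so f IS continuous.


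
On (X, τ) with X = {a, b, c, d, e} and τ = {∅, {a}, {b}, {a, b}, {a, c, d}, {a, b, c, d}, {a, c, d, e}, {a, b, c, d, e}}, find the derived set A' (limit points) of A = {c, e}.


A' = {d, e}

For each x ∈ X, list the open sets U ∈ τ with x ∈ U, then check whether U ∩ (A ∖ {x}) ≠ ∅ for every such U.
  x = a: open {a} ∋ x has {a} ∩ (A ∖ {a}) = ∅, so x is NOT a limit point.
  x = b: open {b} ∋ x has {b} ∩ (A ∖ {b}) = ∅, so x is NOT a limit point.
  x = c: open {a, c, d} ∋ x has {a, c, d} ∩ (A ∖ {c}) = ∅, so x is NOT a limit point.
  x = d: opens ∋ x are {a, c, d}, {a, b, c, d}, {a, c, d, e}, {a, b, c, d, e}; each meets A ∖ {d}, so x IS a limit point.
  x = e: opens ∋ x are {a, c, d, e}, {a, b, c, d, e}; each meets A ∖ {e}, so x IS a limit point.
Collecting: A' = {d, e}.


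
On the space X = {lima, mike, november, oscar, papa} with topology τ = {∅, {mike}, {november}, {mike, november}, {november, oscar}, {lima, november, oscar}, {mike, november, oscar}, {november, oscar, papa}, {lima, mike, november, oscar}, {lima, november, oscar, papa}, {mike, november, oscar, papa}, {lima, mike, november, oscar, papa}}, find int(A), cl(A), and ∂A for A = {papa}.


int(A) = ∅, cl(A) = {papa}, ∂A = {papa}.

Closed sets in (X, τ) are complements of opens:
  closed(X, τ) = {∅, {lima}, {mike}, {papa}, {lima, mike}, {lima, papa}, {mike, papa}, {lima, mike, papa}, {lima, oscar, papa}, {lima, mike, oscar, papa}, {lima, november, oscar, papa}, {lima, mike, november, oscar, papa}}.
int(A) = ⋃ {U ∈ τ : U ⊆ A}. Opens contained in A: ∅.
Taking the union of these: int(A) = ∅.
cl(A) = ⋂ {C closed : A ⊆ C}. Closed sets containing A: {papa}, {lima, papa}, {mike, papa}, {lima, mike, papa}, {lima, oscar, papa}, {lima, mike, oscar, papa}, {lima, november, oscar, papa}, {lima, mike, november, oscar, papa}.
Intersecting these: cl(A) = {papa}.
∂A = cl(A) ∖ int(A) = {papa} ∖ ∅ = {papa}.


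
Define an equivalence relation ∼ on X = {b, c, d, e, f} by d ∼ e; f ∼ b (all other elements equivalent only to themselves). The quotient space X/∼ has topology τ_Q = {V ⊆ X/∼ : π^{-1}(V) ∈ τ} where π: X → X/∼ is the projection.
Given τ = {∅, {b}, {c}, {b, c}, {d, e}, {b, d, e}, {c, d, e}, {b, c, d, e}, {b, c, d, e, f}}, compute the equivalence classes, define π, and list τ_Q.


X/∼ = {[b=f], [c], [d=e]}; |τ_Q| = 5.

Equivalence classes: [b=f], [c], [d=e].
Quotient map π: X → X/∼ sends b ↦ [b=f], c ↦ [c], d ↦ [d=e], e ↦ [d=e], f ↦ [b=f].
For each subset V ⊆ X/∼, compute π^{-1}(V) ⊆ X and check whether π^{-1}(V) ∈ τ. V is open in τ_Q iff π^{-1}(V) ∈ τ.
  V = {}: π^{-1}(V) = ∅ ∈ τ ✓.
  V = {[b=f]}: π^{-1}(V) = {b, f} ∉ τ ✗.
  V = {[c]}: π^{-1}(V) = {c} ∈ τ ✓.
  V = {[b=f], [c]}: π^{-1}(V) = {b, c, f} ∉ τ ✗.
  V = {[d=e]}: π^{-1}(V) = {d, e} ∈ τ ✓.
  V = {[b=f], [d=e]}: π^{-1}(V) = {b, d, e, f} ∉ τ ✗.
  V = {[c], [d=e]}: π^{-1}(V) = {c, d, e} ∈ τ ✓.
  V = {[b=f], [c], [d=e]}: π^{-1}(V) = {b, c, d, e, f} ∈ τ ✓.
Open sets in the quotient: τ_Q = {{}, {[c]}, {[d=e]}, {[c], [d=e]}, {[b=f], [c], [d=e]}} (5 elements).


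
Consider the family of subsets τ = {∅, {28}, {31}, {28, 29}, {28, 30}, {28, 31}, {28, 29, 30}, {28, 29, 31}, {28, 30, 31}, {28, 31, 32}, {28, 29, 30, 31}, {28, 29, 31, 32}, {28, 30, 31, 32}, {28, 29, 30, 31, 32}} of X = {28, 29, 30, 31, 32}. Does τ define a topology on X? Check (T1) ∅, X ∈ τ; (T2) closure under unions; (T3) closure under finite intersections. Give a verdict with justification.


τ IS a topology on X.

Axiom (T1): ∅ ∈ τ? Yes; X ∈ τ? Yes.
Axiom (T2/T3): check pairwise unions and intersections of members of τ.
All pairwise intersections and unions checked — each lies in τ. Therefore τ satisfies (T1), (T2), (T3): it IS a topology on X.


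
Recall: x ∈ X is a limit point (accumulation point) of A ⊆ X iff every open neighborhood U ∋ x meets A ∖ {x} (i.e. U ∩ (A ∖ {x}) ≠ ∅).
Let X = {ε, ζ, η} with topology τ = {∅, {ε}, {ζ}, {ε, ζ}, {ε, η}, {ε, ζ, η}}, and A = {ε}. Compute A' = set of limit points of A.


A' = {η}

For each x ∈ X, list the open sets U ∈ τ with x ∈ U, then check whether U ∩ (A ∖ {x}) ≠ ∅ for every such U.
  x = ε: open {ε} ∋ x has {ε} ∩ (A ∖ {ε}) = ∅, so x is NOT a limit point.
  x = ζ: open {ζ} ∋ x has {ζ} ∩ (A ∖ {ζ}) = ∅, so x is NOT a limit point.
  x = η: opens ∋ x are {ε, η}, {ε, ζ, η}; each meets A ∖ {η}, so x IS a limit point.
Collecting: A' = {η}.


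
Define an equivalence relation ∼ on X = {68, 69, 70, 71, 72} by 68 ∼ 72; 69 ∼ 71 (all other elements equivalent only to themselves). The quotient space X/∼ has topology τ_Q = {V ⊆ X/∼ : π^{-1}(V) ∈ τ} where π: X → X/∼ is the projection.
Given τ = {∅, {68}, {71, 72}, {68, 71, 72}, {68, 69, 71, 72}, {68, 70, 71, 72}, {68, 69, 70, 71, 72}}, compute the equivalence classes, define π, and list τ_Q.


X/∼ = {[68=72], [69=71], [70]}; |τ_Q| = 3.

Equivalence classes: [68=72], [69=71], [70].
Quotient map π: X → X/∼ sends 68 ↦ [68=72], 69 ↦ [69=71], 70 ↦ [70], 71 ↦ [69=71], 72 ↦ [68=72].
For each subset V ⊆ X/∼, compute π^{-1}(V) ⊆ X and check whether π^{-1}(V) ∈ τ. V is open in τ_Q iff π^{-1}(V) ∈ τ.
  V = {}: π^{-1}(V) = ∅ ∈ τ ✓.
  V = {[68=72]}: π^{-1}(V) = {68, 72} ∉ τ ✗.
  V = {[69=71]}: π^{-1}(V) = {69, 71} ∉ τ ✗.
  V = {[68=72], [69=71]}: π^{-1}(V) = {68, 69, 71, 72} ∈ τ ✓.
  V = {[70]}: π^{-1}(V) = {70} ∉ τ ✗.
  V = {[68=72], [70]}: π^{-1}(V) = {68, 70, 72} ∉ τ ✗.
  V = {[69=71], [70]}: π^{-1}(V) = {69, 70, 71} ∉ τ ✗.
  V = {[68=72], [69=71], [70]}: π^{-1}(V) = {68, 69, 70, 71, 72} ∈ τ ✓.
Open sets in the quotient: τ_Q = {{}, {[68=72], [69=71]}, {[68=72], [69=71], [70]}} (3 elements).


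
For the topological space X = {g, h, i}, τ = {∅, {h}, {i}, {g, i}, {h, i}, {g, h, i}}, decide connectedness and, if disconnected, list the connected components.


(X, τ) is disconnected; components = [{h}, {g, i}].

Find clopen sets (U ∈ τ with X ∖ U ∈ τ):
  U = ∅, X ∖ U = {g, h, i} — both open, so U is clopen.
  U = {h}, X ∖ U = {g, i} — both open, so U is clopen.
  U = {g, i}, X ∖ U = {h} — both open, so U is clopen.
  U = {g, h, i}, X ∖ U = ∅ — both open, so U is clopen.
Nontrivial clopen(s) exist: e.g. {g, i}. So (X, τ) is disconnected.
Compute connected components by grouping points that agree on all clopens:
  component: {h}
  component: {g, i}


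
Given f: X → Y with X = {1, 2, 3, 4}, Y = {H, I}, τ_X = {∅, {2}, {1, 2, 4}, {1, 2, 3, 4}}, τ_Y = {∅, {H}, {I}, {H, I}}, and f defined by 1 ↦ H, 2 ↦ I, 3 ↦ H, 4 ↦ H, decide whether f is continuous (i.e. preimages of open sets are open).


f is NOT continuous.

Compute f^{-1}(U) for each U ∈ τ_Y:
  U = ∅: f^{-1}(U) = ∅ ∈ τ_X ✓.
  U = {H}: f^{-1}(U) = {1, 3, 4} ∉ τ_X ✗.
  U = {I}: f^{-1}(U) = {2} ∈ τ_X ✓.
  U = {H, I}: f^{-1}(U) = {1, 2, 3, 4} ∈ τ_X ✓.
Found U = {H} with f^{-1}(U) = {1, 3, 4} not in τ_X. Therefore f is NOT continuous.


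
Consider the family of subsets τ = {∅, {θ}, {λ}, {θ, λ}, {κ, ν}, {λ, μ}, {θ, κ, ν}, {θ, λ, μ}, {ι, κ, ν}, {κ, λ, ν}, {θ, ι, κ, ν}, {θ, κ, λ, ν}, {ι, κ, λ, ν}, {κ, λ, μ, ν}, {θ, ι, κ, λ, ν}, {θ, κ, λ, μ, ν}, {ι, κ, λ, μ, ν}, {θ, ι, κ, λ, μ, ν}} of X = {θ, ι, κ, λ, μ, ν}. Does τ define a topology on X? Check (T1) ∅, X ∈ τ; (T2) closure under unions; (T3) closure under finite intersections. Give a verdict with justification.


τ IS a topology on X.

Axiom (T1): ∅ ∈ τ? Yes; X ∈ τ? Yes.
Axiom (T2/T3): check pairwise unions and intersections of members of τ.
All pairwise intersections and unions checked — each lies in τ. Therefore τ satisfies (T1), (T2), (T3): it IS a topology on X.


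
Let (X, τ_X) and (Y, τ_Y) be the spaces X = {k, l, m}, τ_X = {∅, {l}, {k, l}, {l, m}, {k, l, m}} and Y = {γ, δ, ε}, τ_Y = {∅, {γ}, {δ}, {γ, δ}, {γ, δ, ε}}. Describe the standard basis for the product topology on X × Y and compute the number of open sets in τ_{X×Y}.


Basis B = {∅ × ∅, {l} × {γ}, {l} × {δ}, {k, l} × {γ}, {k, l} × {δ}, {l} × {γ, δ}, {l, m} × {γ}, {l, m} × {δ}, {k, l, m} × {γ}, {k, l, m} × {δ}, {l} × {γ, δ, ε}, {k, l} × {γ, δ}, {l, m} × {γ, δ}, {k, l} × {γ, δ, ε}, {k, l, m} × {γ, δ}, {l, m} × {γ, δ, ε}, {k, l, m} × {γ, δ, ε}}; |τ_{X×Y}| = 50.

Enumerate products U × V with U ∈ τ_X, V ∈ τ_Y (deduplicated):
  ∅ × ∅ = {} (∅)
  {l} × {γ} = {(l,γ)}
  {l} × {δ} = {(l,δ)}
  {k, l} × {γ} = {(k,γ), (l,γ)}
  {k, l} × {δ} = {(k,δ), (l,δ)}
  {l} × {γ, δ} = {(l,γ), (l,δ)}
  {l, m} × {γ} = {(l,γ), (m,γ)}
  {l, m} × {δ} = {(l,δ), (m,δ)}
  {k, l, m} × {γ} = {(k,γ), (l,γ), (m,γ)}
  {k, l, m} × {δ} = {(k,δ), (l,δ), (m,δ)}
  {l} × {γ, δ, ε} = {(l,γ), (l,δ), (l,ε)}
  {k, l} × {γ, δ} = {(k,γ), (k,δ), (l,γ), (l,δ)}
  {l, m} × {γ, δ} = {(l,γ), (l,δ), (m,γ), (m,δ)}
  {k, l} × {γ, δ, ε} = {(k,γ), (k,δ), (k,ε), (l,γ), (l,δ), (l,ε)}
  {k, l, m} × {γ, δ} = {(k,γ), (k,δ), (l,γ), (l,δ), (m,γ), (m,δ)}
  {l, m} × {γ, δ, ε} = {(l,γ), (l,δ), (l,ε), (m,γ), (m,δ), (m,ε)}
  {k, l, m} × {γ, δ, ε} = {(k,γ), (k,δ), (k,ε), (l,γ), (l,δ), (l,ε), (m,γ), (m,δ), (m,ε)}
These 17 distinct sets form the basis B.
Close under arbitrary unions to get τ_{X×Y}; counting gives |τ_{X×Y}| = 50.


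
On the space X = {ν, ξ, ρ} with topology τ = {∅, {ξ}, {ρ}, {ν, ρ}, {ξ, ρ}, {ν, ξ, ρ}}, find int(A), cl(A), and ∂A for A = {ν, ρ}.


int(A) = {ν, ρ}, cl(A) = {ν, ρ}, ∂A = ∅.

Closed sets in (X, τ) are complements of opens:
  closed(X, τ) = {∅, {ν}, {ξ}, {ν, ξ}, {ν, ρ}, {ν, ξ, ρ}}.
int(A) = ⋃ {U ∈ τ : U ⊆ A}. Opens contained in A: ∅, {ρ}, {ν, ρ}.
Taking the union of these: int(A) = {ν, ρ}.
cl(A) = ⋂ {C closed : A ⊆ C}. Closed sets containing A: {ν, ρ}, {ν, ξ, ρ}.
Intersecting these: cl(A) = {ν, ρ}.
∂A = cl(A) ∖ int(A) = {ν, ρ} ∖ {ν, ρ} = ∅.


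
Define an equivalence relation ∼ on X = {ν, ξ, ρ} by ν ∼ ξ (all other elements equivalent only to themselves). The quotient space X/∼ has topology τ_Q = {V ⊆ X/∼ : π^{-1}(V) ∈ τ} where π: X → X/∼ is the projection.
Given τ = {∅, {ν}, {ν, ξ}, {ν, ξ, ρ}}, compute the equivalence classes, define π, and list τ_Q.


X/∼ = {[ν=ξ], [ρ]}; |τ_Q| = 3.

Equivalence classes: [ν=ξ], [ρ].
Quotient map π: X → X/∼ sends ν ↦ [ν=ξ], ξ ↦ [ν=ξ], ρ ↦ [ρ].
For each subset V ⊆ X/∼, compute π^{-1}(V) ⊆ X and check whether π^{-1}(V) ∈ τ. V is open in τ_Q iff π^{-1}(V) ∈ τ.
  V = {}: π^{-1}(V) = ∅ ∈ τ ✓.
  V = {[ν=ξ]}: π^{-1}(V) = {ν, ξ} ∈ τ ✓.
  V = {[ρ]}: π^{-1}(V) = {ρ} ∉ τ ✗.
  V = {[ν=ξ], [ρ]}: π^{-1}(V) = {ν, ξ, ρ} ∈ τ ✓.
Open sets in the quotient: τ_Q = {{}, {[ν=ξ]}, {[ν=ξ], [ρ]}} (3 elements).


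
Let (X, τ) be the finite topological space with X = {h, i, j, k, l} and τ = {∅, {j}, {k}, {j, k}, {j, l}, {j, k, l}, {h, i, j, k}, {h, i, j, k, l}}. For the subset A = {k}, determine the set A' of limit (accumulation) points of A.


A' = {h, i}

For each x ∈ X, list the open sets U ∈ τ with x ∈ U, then check whether U ∩ (A ∖ {x}) ≠ ∅ for every such U.
  x = h: opens ∋ x are {h, i, j, k}, {h, i, j, k, l}; each meets A ∖ {h}, so x IS a limit point.
  x = i: opens ∋ x are {h, i, j, k}, {h, i, j, k, l}; each meets A ∖ {i}, so x IS a limit point.
  x = j: open {j} ∋ x has {j} ∩ (A ∖ {j}) = ∅, so x is NOT a limit point.
  x = k: open {k} ∋ x has {k} ∩ (A ∖ {k}) = ∅, so x is NOT a limit point.
  x = l: open {j, l} ∋ x has {j, l} ∩ (A ∖ {l}) = ∅, so x is NOT a limit point.
Collecting: A' = {h, i}.


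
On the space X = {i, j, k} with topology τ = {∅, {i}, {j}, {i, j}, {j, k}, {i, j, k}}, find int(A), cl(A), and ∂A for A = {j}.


int(A) = {j}, cl(A) = {j, k}, ∂A = {k}.

Closed sets in (X, τ) are complements of opens:
  closed(X, τ) = {∅, {i}, {k}, {i, k}, {j, k}, {i, j, k}}.
int(A) = ⋃ {U ∈ τ : U ⊆ A}. Opens contained in A: ∅, {j}.
Taking the union of these: int(A) = {j}.
cl(A) = ⋂ {C closed : A ⊆ C}. Closed sets containing A: {j, k}, {i, j, k}.
Intersecting these: cl(A) = {j, k}.
∂A = cl(A) ∖ int(A) = {j, k} ∖ {j} = {k}.


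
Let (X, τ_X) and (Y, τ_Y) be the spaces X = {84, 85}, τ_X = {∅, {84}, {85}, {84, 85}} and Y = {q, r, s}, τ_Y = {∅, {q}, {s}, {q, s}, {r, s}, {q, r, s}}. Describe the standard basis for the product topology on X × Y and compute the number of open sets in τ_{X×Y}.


Basis B = {∅ × ∅, {84} × {q}, {84} × {s}, {85} × {q}, {85} × {s}, {84} × {q, s}, {84, 85} × {q}, {84} × {r, s}, {84, 85} × {s}, {85} × {q, s}, {85} × {r, s}, {84} × {q, r, s}, {85} × {q, r, s}, {84, 85} × {q, s}, {84, 85} × {r, s}, {84, 85} × {q, r, s}}; |τ_{X×Y}| = 36.

Enumerate products U × V with U ∈ τ_X, V ∈ τ_Y (deduplicated):
  ∅ × ∅ = {} (∅)
  {84} × {q} = {(84,q)}
  {84} × {s} = {(84,s)}
  {85} × {q} = {(85,q)}
  {85} × {s} = {(85,s)}
  {84} × {q, s} = {(84,q), (84,s)}
  {84, 85} × {q} = {(84,q), (85,q)}
  {84} × {r, s} = {(84,r), (84,s)}
  {84, 85} × {s} = {(84,s), (85,s)}
  {85} × {q, s} = {(85,q), (85,s)}
  {85} × {r, s} = {(85,r), (85,s)}
  {84} × {q, r, s} = {(84,q), (84,r), (84,s)}
  {85} × {q, r, s} = {(85,q), (85,r), (85,s)}
  {84, 85} × {q, s} = {(84,q), (84,s), (85,q), (85,s)}
  {84, 85} × {r, s} = {(84,r), (84,s), (85,r), (85,s)}
  {84, 85} × {q, r, s} = {(84,q), (84,r), (84,s), (85,q), (85,r), (85,s)}
These 16 distinct sets form the basis B.
Close under arbitrary unions to get τ_{X×Y}; counting gives |τ_{X×Y}| = 36.


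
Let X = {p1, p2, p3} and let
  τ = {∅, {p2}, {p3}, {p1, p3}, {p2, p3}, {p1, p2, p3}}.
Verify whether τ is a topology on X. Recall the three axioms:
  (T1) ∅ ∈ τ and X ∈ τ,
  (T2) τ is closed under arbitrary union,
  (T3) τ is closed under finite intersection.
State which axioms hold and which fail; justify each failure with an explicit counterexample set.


τ IS a topology on X.

Axiom (T1): ∅ ∈ τ? Yes; X ∈ τ? Yes.
Axiom (T2/T3): check pairwise unions and intersections of members of τ.
All pairwise intersections and unions checked — each lies in τ. Therefore τ satisfies (T1), (T2), (T3): it IS a topology on X.


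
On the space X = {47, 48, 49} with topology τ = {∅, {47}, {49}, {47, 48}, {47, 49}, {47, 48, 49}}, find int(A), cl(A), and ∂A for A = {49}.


int(A) = {49}, cl(A) = {49}, ∂A = ∅.

Closed sets in (X, τ) are complements of opens:
  closed(X, τ) = {∅, {48}, {49}, {47, 48}, {48, 49}, {47, 48, 49}}.
int(A) = ⋃ {U ∈ τ : U ⊆ A}. Opens contained in A: ∅, {49}.
Taking the union of these: int(A) = {49}.
cl(A) = ⋂ {C closed : A ⊆ C}. Closed sets containing A: {49}, {48, 49}, {47, 48, 49}.
Intersecting these: cl(A) = {49}.
∂A = cl(A) ∖ int(A) = {49} ∖ {49} = ∅.


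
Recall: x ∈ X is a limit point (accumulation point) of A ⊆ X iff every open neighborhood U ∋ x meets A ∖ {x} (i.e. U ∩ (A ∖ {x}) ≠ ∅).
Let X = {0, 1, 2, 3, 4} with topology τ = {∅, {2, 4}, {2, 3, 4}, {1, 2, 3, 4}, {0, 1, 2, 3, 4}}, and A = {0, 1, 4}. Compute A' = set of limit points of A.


A' = {0, 1, 2, 3}

For each x ∈ X, list the open sets U ∈ τ with x ∈ U, then check whether U ∩ (A ∖ {x}) ≠ ∅ for every such U.
  x = 0: opens ∋ x are {0, 1, 2, 3, 4}; each meets A ∖ {0}, so x IS a limit point.
  x = 1: opens ∋ x are {1, 2, 3, 4}, {0, 1, 2, 3, 4}; each meets A ∖ {1}, so x IS a limit point.
  x = 2: opens ∋ x are {2, 4}, {2, 3, 4}, {1, 2, 3, 4}, {0, 1, 2, 3, 4}; each meets A ∖ {2}, so x IS a limit point.
  x = 3: opens ∋ x are {2, 3, 4}, {1, 2, 3, 4}, {0, 1, 2, 3, 4}; each meets A ∖ {3}, so x IS a limit point.
  x = 4: open {2, 4} ∋ x has {2, 4} ∩ (A ∖ {4}) = ∅, so x is NOT a limit point.
Collecting: A' = {0, 1, 2, 3}.


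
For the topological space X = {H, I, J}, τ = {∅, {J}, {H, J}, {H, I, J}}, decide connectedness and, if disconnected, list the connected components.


(X, τ) is connected.

Find clopen sets (U ∈ τ with X ∖ U ∈ τ):
  U = ∅, X ∖ U = {H, I, J} — both open, so U is clopen.
  U = {H, I, J}, X ∖ U = ∅ — both open, so U is clopen.
Only trivial clopens (∅ and X) exist, so (X, τ) is connected.
Compute connected components by grouping points that agree on all clopens:
  component: {H, I, J}


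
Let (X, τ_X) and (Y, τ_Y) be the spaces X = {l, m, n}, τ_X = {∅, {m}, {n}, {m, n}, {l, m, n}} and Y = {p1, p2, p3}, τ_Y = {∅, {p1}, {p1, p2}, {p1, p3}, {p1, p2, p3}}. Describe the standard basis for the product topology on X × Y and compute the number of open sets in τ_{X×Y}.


Basis B = {∅ × ∅, {m} × {p1}, {n} × {p1}, {m} × {p1, p2}, {m} × {p1, p3}, {m, n} × {p1}, {n} × {p1, p2}, {n} × {p1, p3}, {l, m, n} × {p1}, {m} × {p1, p2, p3}, {n} × {p1, p2, p3}, {m, n} × {p1, p2}, {m, n} × {p1, p3}, {l, m, n} × {p1, p2}, {l, m, n} × {p1, p3}, {m, n} × {p1, p2, p3}, {l, m, n} × {p1, p2, p3}}; |τ_{X×Y}| = 50.

Enumerate products U × V with U ∈ τ_X, V ∈ τ_Y (deduplicated):
  ∅ × ∅ = {} (∅)
  {m} × {p1} = {(m,p1)}
  {n} × {p1} = {(n,p1)}
  {m} × {p1, p2} = {(m,p1), (m,p2)}
  {m} × {p1, p3} = {(m,p1), (m,p3)}
  {m, n} × {p1} = {(m,p1), (n,p1)}
  {n} × {p1, p2} = {(n,p1), (n,p2)}
  {n} × {p1, p3} = {(n,p1), (n,p3)}
  {l, m, n} × {p1} = {(l,p1), (m,p1), (n,p1)}
  {m} × {p1, p2, p3} = {(m,p1), (m,p2), (m,p3)}
  {n} × {p1, p2, p3} = {(n,p1), (n,p2), (n,p3)}
  {m, n} × {p1, p2} = {(m,p1), (m,p2), (n,p1), (n,p2)}
  {m, n} × {p1, p3} = {(m,p1), (m,p3), (n,p1), (n,p3)}
  {l, m, n} × {p1, p2} = {(l,p1), (l,p2), (m,p1), (m,p2), (n,p1), (n,p2)}
  {l, m, n} × {p1, p3} = {(l,p1), (l,p3), (m,p1), (m,p3), (n,p1), (n,p3)}
  {m, n} × {p1, p2, p3} = {(m,p1), (m,p2), (m,p3), (n,p1), (n,p2), (n,p3)}
  {l, m, n} × {p1, p2, p3} = {(l,p1), (l,p2), (l,p3), (m,p1), (m,p2), (m,p3), (n,p1), (n,p2), (n,p3)}
These 17 distinct sets form the basis B.
Close under arbitrary unions to get τ_{X×Y}; counting gives |τ_{X×Y}| = 50.


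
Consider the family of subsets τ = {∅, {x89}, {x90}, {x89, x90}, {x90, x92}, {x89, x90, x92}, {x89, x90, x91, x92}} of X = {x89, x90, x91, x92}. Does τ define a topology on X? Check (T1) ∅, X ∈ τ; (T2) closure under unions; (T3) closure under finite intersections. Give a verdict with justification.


τ IS a topology on X.

Axiom (T1): ∅ ∈ τ? Yes; X ∈ τ? Yes.
Axiom (T2/T3): check pairwise unions and intersections of members of τ.
All pairwise intersections and unions checked — each lies in τ. Therefore τ satisfies (T1), (T2), (T3): it IS a topology on X.


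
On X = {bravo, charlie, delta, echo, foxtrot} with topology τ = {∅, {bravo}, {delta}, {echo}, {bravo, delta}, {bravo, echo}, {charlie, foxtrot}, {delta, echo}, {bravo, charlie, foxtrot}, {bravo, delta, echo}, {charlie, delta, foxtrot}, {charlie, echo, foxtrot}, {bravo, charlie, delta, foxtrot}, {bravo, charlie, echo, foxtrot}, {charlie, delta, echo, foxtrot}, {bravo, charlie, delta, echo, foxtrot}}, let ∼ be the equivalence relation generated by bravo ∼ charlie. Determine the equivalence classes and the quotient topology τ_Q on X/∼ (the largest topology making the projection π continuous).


X/∼ = {[bravo=charlie], [delta], [echo], [foxtrot]}; |τ_Q| = 8.

Equivalence classes: [bravo=charlie], [delta], [echo], [foxtrot].
Quotient map π: X → X/∼ sends bravo ↦ [bravo=charlie], charlie ↦ [bravo=charlie], delta ↦ [delta], echo ↦ [echo], foxtrot ↦ [foxtrot].
For each subset V ⊆ X/∼, compute π^{-1}(V) ⊆ X and check whether π^{-1}(V) ∈ τ. V is open in τ_Q iff π^{-1}(V) ∈ τ.
  V = {}: π^{-1}(V) = ∅ ∈ τ ✓.
  V = {[bravo=charlie]}: π^{-1}(V) = {bravo, charlie} ∉ τ ✗.
  V = {[delta]}: π^{-1}(V) = {delta} ∈ τ ✓.
  V = {[bravo=charlie], [delta]}: π^{-1}(V) = {bravo, charlie, delta} ∉ τ ✗.
  V = {[echo]}: π^{-1}(V) = {echo} ∈ τ ✓.
  V = {[bravo=charlie], [echo]}: π^{-1}(V) = {bravo, charlie, echo} ∉ τ ✗.
  V = {[delta], [echo]}: π^{-1}(V) = {delta, echo} ∈ τ ✓.
  V = {[bravo=charlie], [delta], [echo]}: π^{-1}(V) = {bravo, charlie, delta, echo} ∉ τ ✗.
  V = {[foxtrot]}: π^{-1}(V) = {foxtrot} ∉ τ ✗.
  V = {[bravo=charlie], [foxtrot]}: π^{-1}(V) = {bravo, charlie, foxtrot} ∈ τ ✓.
  V = {[delta], [foxtrot]}: π^{-1}(V) = {delta, foxtrot} ∉ τ ✗.
  V = {[bravo=charlie], [delta], [foxtrot]}: π^{-1}(V) = {bravo, charlie, delta, foxtrot} ∈ τ ✓.
  V = {[echo], [foxtrot]}: π^{-1}(V) = {echo, foxtrot} ∉ τ ✗.
  V = {[bravo=charlie], [echo], [foxtrot]}: π^{-1}(V) = {bravo, charlie, echo, foxtrot} ∈ τ ✓.
  V = {[delta], [echo], [foxtrot]}: π^{-1}(V) = {delta, echo, foxtrot} ∉ τ ✗.
  V = {[bravo=charlie], [delta], [echo], [foxtrot]}: π^{-1}(V) = {bravo, charlie, delta, echo, foxtrot} ∈ τ ✓.
Open sets in the quotient: τ_Q = {{}, {[delta]}, {[echo]}, {[delta], [echo]}, {[bravo=charlie], [foxtrot]}, {[bravo=charlie], [delta], [foxtrot]}, {[bravo=charlie], [echo], [foxtrot]}, {[bravo=charlie], [delta], [echo], [foxtrot]}} (8 elements).


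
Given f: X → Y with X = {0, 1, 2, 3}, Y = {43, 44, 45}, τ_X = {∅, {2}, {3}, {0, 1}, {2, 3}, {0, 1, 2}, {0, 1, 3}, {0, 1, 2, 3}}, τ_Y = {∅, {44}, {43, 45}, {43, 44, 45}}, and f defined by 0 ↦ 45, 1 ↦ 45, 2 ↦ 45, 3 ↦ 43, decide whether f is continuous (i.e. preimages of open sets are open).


f IS continuous.

Compute f^{-1}(U) for each U ∈ τ_Y:
  U = ∅: f^{-1}(U) = ∅ ∈ τ_X ✓.
  U = {44}: f^{-1}(U) = ∅ ∈ τ_X ✓.
  U = {43, 45}: f^{-1}(U) = {0, 1, 2, 3} ∈ τ_X ✓.
  U = {43, 44, 45}: f^{-1}(U) = {0, 1, 2, 3} ∈ τ_X ✓.
Every preimage lies in τ_X, so f IS continuous.


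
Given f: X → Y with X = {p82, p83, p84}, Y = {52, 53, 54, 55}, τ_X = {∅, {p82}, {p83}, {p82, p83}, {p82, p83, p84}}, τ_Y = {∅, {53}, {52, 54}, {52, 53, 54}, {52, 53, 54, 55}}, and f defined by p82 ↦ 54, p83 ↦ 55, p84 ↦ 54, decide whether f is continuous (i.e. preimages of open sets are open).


f is NOT continuous.

Compute f^{-1}(U) for each U ∈ τ_Y:
  U = ∅: f^{-1}(U) = ∅ ∈ τ_X ✓.
  U = {53}: f^{-1}(U) = ∅ ∈ τ_X ✓.
  U = {52, 54}: f^{-1}(U) = {p82, p84} ∉ τ_X ✗.
  U = {52, 53, 54}: f^{-1}(U) = {p82, p84} ∉ τ_X ✗.
  U = {52, 53, 54, 55}: f^{-1}(U) = {p82, p83, p84} ∈ τ_X ✓.
Found U = {52, 54} with f^{-1}(U) = {p82, p84} not in τ_X. Therefore f is NOT continuous.


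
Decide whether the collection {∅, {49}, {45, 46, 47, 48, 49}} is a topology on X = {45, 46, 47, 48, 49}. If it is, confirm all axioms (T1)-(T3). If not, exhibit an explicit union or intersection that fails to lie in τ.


τ IS a topology on X.

Axiom (T1): ∅ ∈ τ? Yes; X ∈ τ? Yes.
Axiom (T2/T3): check pairwise unions and intersections of members of τ.
All pairwise intersections and unions checked — each lies in τ. Therefore τ satisfies (T1), (T2), (T3): it IS a topology on X.


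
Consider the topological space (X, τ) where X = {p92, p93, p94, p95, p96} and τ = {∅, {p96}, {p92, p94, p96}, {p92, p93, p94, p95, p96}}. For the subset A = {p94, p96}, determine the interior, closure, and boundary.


int(A) = {p96}, cl(A) = {p92, p93, p94, p95, p96}, ∂A = {p92, p93, p94, p95}.

Closed sets in (X, τ) are complements of opens:
  closed(X, τ) = {∅, {p93, p95}, {p92, p93, p94, p95}, {p92, p93, p94, p95, p96}}.
int(A) = ⋃ {U ∈ τ : U ⊆ A}. Opens contained in A: ∅, {p96}.
Taking the union of these: int(A) = {p96}.
cl(A) = ⋂ {C closed : A ⊆ C}. Closed sets containing A: {p92, p93, p94, p95, p96}.
Intersecting these: cl(A) = {p92, p93, p94, p95, p96}.
∂A = cl(A) ∖ int(A) = {p92, p93, p94, p95, p96} ∖ {p96} = {p92, p93, p94, p95}.


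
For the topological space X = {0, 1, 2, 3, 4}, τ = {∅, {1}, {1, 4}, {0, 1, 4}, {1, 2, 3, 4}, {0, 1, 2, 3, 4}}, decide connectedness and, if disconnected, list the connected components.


(X, τ) is connected.

Find clopen sets (U ∈ τ with X ∖ U ∈ τ):
  U = ∅, X ∖ U = {0, 1, 2, 3, 4} — both open, so U is clopen.
  U = {0, 1, 2, 3, 4}, X ∖ U = ∅ — both open, so U is clopen.
Only trivial clopens (∅ and X) exist, so (X, τ) is connected.
Compute connected components by grouping points that agree on all clopens:
  component: {0, 1, 2, 3, 4}


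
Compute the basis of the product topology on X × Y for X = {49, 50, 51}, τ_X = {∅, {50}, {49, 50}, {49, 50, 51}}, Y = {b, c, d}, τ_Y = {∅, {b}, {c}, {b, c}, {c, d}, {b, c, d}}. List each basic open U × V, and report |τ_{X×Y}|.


Basis B = {∅ × ∅, {50} × {b}, {50} × {c}, {49, 50} × {b}, {49, 50} × {c}, {50} × {b, c}, {50} × {c, d}, {49, 50, 51} × {b}, {49, 50, 51} × {c}, {50} × {b, c, d}, {49, 50} × {b, c}, {49, 50} × {c, d}, {49, 50} × {b, c, d}, {49, 50, 51} × {b, c}, {49, 50, 51} × {c, d}, {49, 50, 51} × {b, c, d}}; |τ_{X×Y}| = 40.

Enumerate products U × V with U ∈ τ_X, V ∈ τ_Y (deduplicated):
  ∅ × ∅ = {} (∅)
  {50} × {b} = {(50,b)}
  {50} × {c} = {(50,c)}
  {49, 50} × {b} = {(49,b), (50,b)}
  {49, 50} × {c} = {(49,c), (50,c)}
  {50} × {b, c} = {(50,b), (50,c)}
  {50} × {c, d} = {(50,c), (50,d)}
  {49, 50, 51} × {b} = {(49,b), (50,b), (51,b)}
  {49, 50, 51} × {c} = {(49,c), (50,c), (51,c)}
  {50} × {b, c, d} = {(50,b), (50,c), (50,d)}
  {49, 50} × {b, c} = {(49,b), (49,c), (50,b), (50,c)}
  {49, 50} × {c, d} = {(49,c), (49,d), (50,c), (50,d)}
  {49, 50} × {b, c, d} = {(49,b), (49,c), (49,d), (50,b), (50,c), (50,d)}
  {49, 50, 51} × {b, c} = {(49,b), (49,c), (50,b), (50,c), (51,b), (51,c)}
  {49, 50, 51} × {c, d} = {(49,c), (49,d), (50,c), (50,d), (51,c), (51,d)}
  {49, 50, 51} × {b, c, d} = {(49,b), (49,c), (49,d), (50,b), (50,c), (50,d), (51,b), (51,c), (51,d)}
These 16 distinct sets form the basis B.
Close under arbitrary unions to get τ_{X×Y}; counting gives |τ_{X×Y}| = 40.


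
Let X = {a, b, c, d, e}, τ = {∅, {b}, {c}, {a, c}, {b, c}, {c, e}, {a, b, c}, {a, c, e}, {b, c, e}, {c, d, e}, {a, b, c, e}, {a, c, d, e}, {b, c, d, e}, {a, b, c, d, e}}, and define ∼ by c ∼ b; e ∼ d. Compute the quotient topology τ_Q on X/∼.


X/∼ = {[a], [b=c], [d=e]}; |τ_Q| = 5.

Equivalence classes: [a], [b=c], [d=e].
Quotient map π: X → X/∼ sends a ↦ [a], b ↦ [b=c], c ↦ [b=c], d ↦ [d=e], e ↦ [d=e].
For each subset V ⊆ X/∼, compute π^{-1}(V) ⊆ X and check whether π^{-1}(V) ∈ τ. V is open in τ_Q iff π^{-1}(V) ∈ τ.
  V = {}: π^{-1}(V) = ∅ ∈ τ ✓.
  V = {[a]}: π^{-1}(V) = {a} ∉ τ ✗.
  V = {[b=c]}: π^{-1}(V) = {b, c} ∈ τ ✓.
  V = {[a], [b=c]}: π^{-1}(V) = {a, b, c} ∈ τ ✓.
  V = {[d=e]}: π^{-1}(V) = {d, e} ∉ τ ✗.
  V = {[a], [d=e]}: π^{-1}(V) = {a, d, e} ∉ τ ✗.
  V = {[b=c], [d=e]}: π^{-1}(V) = {b, c, d, e} ∈ τ ✓.
  V = {[a], [b=c], [d=e]}: π^{-1}(V) = {a, b, c, d, e} ∈ τ ✓.
Open sets in the quotient: τ_Q = {{}, {[b=c]}, {[a], [b=c]}, {[b=c], [d=e]}, {[a], [b=c], [d=e]}} (5 elements).


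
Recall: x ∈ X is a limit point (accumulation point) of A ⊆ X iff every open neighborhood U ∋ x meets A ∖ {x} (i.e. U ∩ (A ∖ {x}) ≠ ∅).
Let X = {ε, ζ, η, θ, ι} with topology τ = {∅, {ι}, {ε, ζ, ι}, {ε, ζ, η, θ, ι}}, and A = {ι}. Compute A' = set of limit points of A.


A' = {ε, ζ, η, θ}

For each x ∈ X, list the open sets U ∈ τ with x ∈ U, then check whether U ∩ (A ∖ {x}) ≠ ∅ for every such U.
  x = ε: opens ∋ x are {ε, ζ, ι}, {ε, ζ, η, θ, ι}; each meets A ∖ {ε}, so x IS a limit point.
  x = ζ: opens ∋ x are {ε, ζ, ι}, {ε, ζ, η, θ, ι}; each meets A ∖ {ζ}, so x IS a limit point.
  x = η: opens ∋ x are {ε, ζ, η, θ, ι}; each meets A ∖ {η}, so x IS a limit point.
  x = θ: opens ∋ x are {ε, ζ, η, θ, ι}; each meets A ∖ {θ}, so x IS a limit point.
  x = ι: open {ι} ∋ x has {ι} ∩ (A ∖ {ι}) = ∅, so x is NOT a limit point.
Collecting: A' = {ε, ζ, η, θ}.


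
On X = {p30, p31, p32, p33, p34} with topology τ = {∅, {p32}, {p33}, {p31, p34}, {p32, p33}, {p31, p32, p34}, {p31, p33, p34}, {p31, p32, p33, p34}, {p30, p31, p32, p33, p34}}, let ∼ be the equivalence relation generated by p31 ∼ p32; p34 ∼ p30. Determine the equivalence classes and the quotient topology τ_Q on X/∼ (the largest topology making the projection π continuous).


X/∼ = {[p30=p34], [p31=p32], [p33]}; |τ_Q| = 3.

Equivalence classes: [p30=p34], [p31=p32], [p33].
Quotient map π: X → X/∼ sends p30 ↦ [p30=p34], p31 ↦ [p31=p32], p32 ↦ [p31=p32], p33 ↦ [p33], p34 ↦ [p30=p34].
For each subset V ⊆ X/∼, compute π^{-1}(V) ⊆ X and check whether π^{-1}(V) ∈ τ. V is open in τ_Q iff π^{-1}(V) ∈ τ.
  V = {}: π^{-1}(V) = ∅ ∈ τ ✓.
  V = {[p30=p34]}: π^{-1}(V) = {p30, p34} ∉ τ ✗.
  V = {[p31=p32]}: π^{-1}(V) = {p31, p32} ∉ τ ✗.
  V = {[p30=p34], [p31=p32]}: π^{-1}(V) = {p30, p31, p32, p34} ∉ τ ✗.
  V = {[p33]}: π^{-1}(V) = {p33} ∈ τ ✓.
  V = {[p30=p34], [p33]}: π^{-1}(V) = {p30, p33, p34} ∉ τ ✗.
  V = {[p31=p32], [p33]}: π^{-1}(V) = {p31, p32, p33} ∉ τ ✗.
  V = {[p30=p34], [p31=p32], [p33]}: π^{-1}(V) = {p30, p31, p32, p33, p34} ∈ τ ✓.
Open sets in the quotient: τ_Q = {{}, {[p33]}, {[p30=p34], [p31=p32], [p33]}} (3 elements).


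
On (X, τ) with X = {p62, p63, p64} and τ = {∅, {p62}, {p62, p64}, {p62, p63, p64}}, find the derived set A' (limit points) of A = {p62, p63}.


A' = {p63, p64}

For each x ∈ X, list the open sets U ∈ τ with x ∈ U, then check whether U ∩ (A ∖ {x}) ≠ ∅ for every such U.
  x = p62: open {p62} ∋ x has {p62} ∩ (A ∖ {p62}) = ∅, so x is NOT a limit point.
  x = p63: opens ∋ x are {p62, p63, p64}; each meets A ∖ {p63}, so x IS a limit point.
  x = p64: opens ∋ x are {p62, p64}, {p62, p63, p64}; each meets A ∖ {p64}, so x IS a limit point.
Collecting: A' = {p63, p64}.


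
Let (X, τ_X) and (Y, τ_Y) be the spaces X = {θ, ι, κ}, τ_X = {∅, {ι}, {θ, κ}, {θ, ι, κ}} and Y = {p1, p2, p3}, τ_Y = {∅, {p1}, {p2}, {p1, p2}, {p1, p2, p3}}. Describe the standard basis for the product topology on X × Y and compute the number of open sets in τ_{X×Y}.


Basis B = {∅ × ∅, {ι} × {p1}, {ι} × {p2}, {θ, κ} × {p1}, {θ, κ} × {p2}, {ι} × {p1, p2}, {θ, ι, κ} × {p1}, {θ, ι, κ} × {p2}, {ι} × {p1, p2, p3}, {θ, κ} × {p1, p2}, {θ, κ} × {p1, p2, p3}, {θ, ι, κ} × {p1, p2}, {θ, ι, κ} × {p1, p2, p3}}; |τ_{X×Y}| = 25.

Enumerate products U × V with U ∈ τ_X, V ∈ τ_Y (deduplicated):
  ∅ × ∅ = {} (∅)
  {ι} × {p1} = {(ι,p1)}
  {ι} × {p2} = {(ι,p2)}
  {θ, κ} × {p1} = {(θ,p1), (κ,p1)}
  {θ, κ} × {p2} = {(θ,p2), (κ,p2)}
  {ι} × {p1, p2} = {(ι,p1), (ι,p2)}
  {θ, ι, κ} × {p1} = {(θ,p1), (ι,p1), (κ,p1)}
  {θ, ι, κ} × {p2} = {(θ,p2), (ι,p2), (κ,p2)}
  {ι} × {p1, p2, p3} = {(ι,p1), (ι,p2), (ι,p3)}
  {θ, κ} × {p1, p2} = {(θ,p1), (θ,p2), (κ,p1), (κ,p2)}
  {θ, κ} × {p1, p2, p3} = {(θ,p1), (θ,p2), (θ,p3), (κ,p1), (κ,p2), (κ,p3)}
  {θ, ι, κ} × {p1, p2} = {(θ,p1), (θ,p2), (ι,p1), (ι,p2), (κ,p1), (κ,p2)}
  {θ, ι, κ} × {p1, p2, p3} = {(θ,p1), (θ,p2), (θ,p3), (ι,p1), (ι,p2), (ι,p3), (κ,p1), (κ,p2), (κ,p3)}
These 13 distinct sets form the basis B.
Close under arbitrary unions to get τ_{X×Y}; counting gives |τ_{X×Y}| = 25.


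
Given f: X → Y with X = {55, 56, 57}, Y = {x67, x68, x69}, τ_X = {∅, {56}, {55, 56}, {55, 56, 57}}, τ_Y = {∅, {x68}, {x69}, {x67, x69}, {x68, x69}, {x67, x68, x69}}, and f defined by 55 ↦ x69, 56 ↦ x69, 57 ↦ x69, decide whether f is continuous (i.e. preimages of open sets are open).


f IS continuous.

Compute f^{-1}(U) for each U ∈ τ_Y:
  U = ∅: f^{-1}(U) = ∅ ∈ τ_X ✓.
  U = {x68}: f^{-1}(U) = ∅ ∈ τ_X ✓.
  U = {x69}: f^{-1}(U) = {55, 56, 57} ∈ τ_X ✓.
  U = {x67, x69}: f^{-1}(U) = {55, 56, 57} ∈ τ_X ✓.
  U = {x68, x69}: f^{-1}(U) = {55, 56, 57} ∈ τ_X ✓.
  U = {x67, x68, x69}: f^{-1}(U) = {55, 56, 57} ∈ τ_X ✓.
Every preimage lies in τ_X, so f IS continuous.


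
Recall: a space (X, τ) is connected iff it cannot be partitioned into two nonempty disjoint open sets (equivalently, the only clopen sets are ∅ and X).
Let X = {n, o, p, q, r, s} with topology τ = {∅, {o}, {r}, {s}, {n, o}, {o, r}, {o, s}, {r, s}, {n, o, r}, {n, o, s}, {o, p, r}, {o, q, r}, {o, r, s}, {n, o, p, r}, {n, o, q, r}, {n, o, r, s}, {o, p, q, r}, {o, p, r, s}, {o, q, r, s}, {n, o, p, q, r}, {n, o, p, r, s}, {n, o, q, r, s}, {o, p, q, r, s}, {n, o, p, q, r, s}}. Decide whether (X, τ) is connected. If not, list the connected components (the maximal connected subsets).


(X, τ) is disconnected; components = [{s}, {n, o, p, q, r}].

Find clopen sets (U ∈ τ with X ∖ U ∈ τ):
  U = ∅, X ∖ U = {n, o, p, q, r, s} — both open, so U is clopen.
  U = {s}, X ∖ U = {n, o, p, q, r} — both open, so U is clopen.
  U = {n, o, p, q, r}, X ∖ U = {s} — both open, so U is clopen.
  U = {n, o, p, q, r, s}, X ∖ U = ∅ — both open, so U is clopen.
Nontrivial clopen(s) exist: e.g. {s}. So (X, τ) is disconnected.
Compute connected components by grouping points that agree on all clopens:
  component: {s}
  component: {n, o, p, q, r}


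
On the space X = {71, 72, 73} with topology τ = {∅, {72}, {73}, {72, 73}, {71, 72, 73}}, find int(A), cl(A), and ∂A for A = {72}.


int(A) = {72}, cl(A) = {71, 72}, ∂A = {71}.

Closed sets in (X, τ) are complements of opens:
  closed(X, τ) = {∅, {71}, {71, 72}, {71, 73}, {71, 72, 73}}.
int(A) = ⋃ {U ∈ τ : U ⊆ A}. Opens contained in A: ∅, {72}.
Taking the union of these: int(A) = {72}.
cl(A) = ⋂ {C closed : A ⊆ C}. Closed sets containing A: {71, 72}, {71, 72, 73}.
Intersecting these: cl(A) = {71, 72}.
∂A = cl(A) ∖ int(A) = {71, 72} ∖ {72} = {71}.


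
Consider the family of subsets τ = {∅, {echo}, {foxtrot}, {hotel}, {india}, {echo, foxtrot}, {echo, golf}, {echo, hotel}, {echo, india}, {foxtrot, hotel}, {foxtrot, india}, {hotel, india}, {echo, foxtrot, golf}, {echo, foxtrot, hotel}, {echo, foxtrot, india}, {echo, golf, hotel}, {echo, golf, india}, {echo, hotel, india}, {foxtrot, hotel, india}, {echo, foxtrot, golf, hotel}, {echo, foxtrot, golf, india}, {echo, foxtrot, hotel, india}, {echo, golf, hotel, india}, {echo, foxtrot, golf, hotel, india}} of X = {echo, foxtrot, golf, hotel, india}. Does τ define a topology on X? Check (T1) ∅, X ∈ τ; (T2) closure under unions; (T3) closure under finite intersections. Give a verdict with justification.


τ IS a topology on X.

Axiom (T1): ∅ ∈ τ? Yes; X ∈ τ? Yes.
Axiom (T2/T3): check pairwise unions and intersections of members of τ.
All pairwise intersections and unions checked — each lies in τ. Therefore τ satisfies (T1), (T2), (T3): it IS a topology on X.


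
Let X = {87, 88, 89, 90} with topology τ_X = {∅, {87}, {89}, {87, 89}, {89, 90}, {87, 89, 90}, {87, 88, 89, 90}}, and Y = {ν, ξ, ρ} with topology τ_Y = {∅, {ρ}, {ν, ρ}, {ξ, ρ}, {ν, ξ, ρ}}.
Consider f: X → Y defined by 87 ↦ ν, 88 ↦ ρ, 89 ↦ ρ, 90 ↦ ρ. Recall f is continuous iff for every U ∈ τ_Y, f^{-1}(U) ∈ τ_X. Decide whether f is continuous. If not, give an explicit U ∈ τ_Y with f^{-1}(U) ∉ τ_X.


f is NOT continuous.

Compute f^{-1}(U) for each U ∈ τ_Y:
  U = ∅: f^{-1}(U) = ∅ ∈ τ_X ✓.
  U = {ρ}: f^{-1}(U) = {88, 89, 90} ∉ τ_X ✗.
  U = {ν, ρ}: f^{-1}(U) = {87, 88, 89, 90} ∈ τ_X ✓.
  U = {ξ, ρ}: f^{-1}(U) = {88, 89, 90} ∉ τ_X ✗.
  U = {ν, ξ, ρ}: f^{-1}(U) = {87, 88, 89, 90} ∈ τ_X ✓.
Found U = {ρ} with f^{-1}(U) = {88, 89, 90} not in τ_X. Therefore f is NOT continuous.


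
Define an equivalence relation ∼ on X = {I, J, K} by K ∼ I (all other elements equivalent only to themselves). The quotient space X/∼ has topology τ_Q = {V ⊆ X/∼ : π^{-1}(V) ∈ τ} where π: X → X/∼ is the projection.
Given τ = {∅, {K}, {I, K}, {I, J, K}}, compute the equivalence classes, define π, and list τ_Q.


X/∼ = {[I=K], [J]}; |τ_Q| = 3.

Equivalence classes: [I=K], [J].
Quotient map π: X → X/∼ sends I ↦ [I=K], J ↦ [J], K ↦ [I=K].
For each subset V ⊆ X/∼, compute π^{-1}(V) ⊆ X and check whether π^{-1}(V) ∈ τ. V is open in τ_Q iff π^{-1}(V) ∈ τ.
  V = {}: π^{-1}(V) = ∅ ∈ τ ✓.
  V = {[I=K]}: π^{-1}(V) = {I, K} ∈ τ ✓.
  V = {[J]}: π^{-1}(V) = {J} ∉ τ ✗.
  V = {[I=K], [J]}: π^{-1}(V) = {I, J, K} ∈ τ ✓.
Open sets in the quotient: τ_Q = {{}, {[I=K]}, {[I=K], [J]}} (3 elements).


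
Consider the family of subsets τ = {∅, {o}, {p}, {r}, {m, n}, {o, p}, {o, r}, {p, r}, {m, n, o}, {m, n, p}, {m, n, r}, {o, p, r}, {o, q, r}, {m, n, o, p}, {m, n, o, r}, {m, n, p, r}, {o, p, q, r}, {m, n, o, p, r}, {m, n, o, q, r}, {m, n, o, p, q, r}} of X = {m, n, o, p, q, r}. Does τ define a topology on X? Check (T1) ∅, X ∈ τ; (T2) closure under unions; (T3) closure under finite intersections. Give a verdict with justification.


τ IS a topology on X.

Axiom (T1): ∅ ∈ τ? Yes; X ∈ τ? Yes.
Axiom (T2/T3): check pairwise unions and intersections of members of τ.
All pairwise intersections and unions checked — each lies in τ. Therefore τ satisfies (T1), (T2), (T3): it IS a topology on X.


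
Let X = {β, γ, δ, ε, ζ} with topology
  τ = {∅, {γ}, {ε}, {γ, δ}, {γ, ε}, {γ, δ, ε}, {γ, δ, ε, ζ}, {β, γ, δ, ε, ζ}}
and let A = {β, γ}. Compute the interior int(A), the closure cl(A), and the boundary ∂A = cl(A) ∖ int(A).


int(A) = {γ}, cl(A) = {β, γ, δ, ζ}, ∂A = {β, δ, ζ}.

Closed sets in (X, τ) are complements of opens:
  closed(X, τ) = {∅, {β}, {β, ζ}, {β, δ, ζ}, {β, ε, ζ}, {β, γ, δ, ζ}, {β, δ, ε, ζ}, {β, γ, δ, ε, ζ}}.
int(A) = ⋃ {U ∈ τ : U ⊆ A}. Opens contained in A: ∅, {γ}.
Taking the union of these: int(A) = {γ}.
cl(A) = ⋂ {C closed : A ⊆ C}. Closed sets containing A: {β, γ, δ, ζ}, {β, γ, δ, ε, ζ}.
Intersecting these: cl(A) = {β, γ, δ, ζ}.
∂A = cl(A) ∖ int(A) = {β, γ, δ, ζ} ∖ {γ} = {β, δ, ζ}.
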